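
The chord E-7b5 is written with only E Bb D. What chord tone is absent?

G

The full E-7b5 chord is E, G, Bb, D.
Comparing with the voicing, the minor 3rd (3rd) — G — is absent.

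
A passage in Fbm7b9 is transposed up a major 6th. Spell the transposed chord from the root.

Transposed root: Fb → Db (major 6th up). So we spell Db minor seventh flat nine:
Db — root
Fb — minor 3rd
Ab — perfect 5th
Cb — minor 7th
Ebb — minor 9th

Db  Fb  Ab  Cb  Ebb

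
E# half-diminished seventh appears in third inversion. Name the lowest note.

D#

E# half-diminished seventh = E#–G#–B–D#. Third inversion → seventh in the bass = D#.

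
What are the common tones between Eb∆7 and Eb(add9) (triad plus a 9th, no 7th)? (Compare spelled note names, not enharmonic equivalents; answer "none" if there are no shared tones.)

Eb, G, Bb

Eb∆7: Eb G Bb D
Eb(add9): Eb G Bb F
Common to both → Eb, G, Bb.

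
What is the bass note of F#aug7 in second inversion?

C##

F#aug7 = F#–A#–C##–E. Second inversion → fifth in the bass = C##.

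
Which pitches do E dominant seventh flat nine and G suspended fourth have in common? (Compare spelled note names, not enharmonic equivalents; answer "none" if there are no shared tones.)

D

E dominant seventh flat nine: E G-sharp B D F
G suspended fourth: G C D
Common to both → D.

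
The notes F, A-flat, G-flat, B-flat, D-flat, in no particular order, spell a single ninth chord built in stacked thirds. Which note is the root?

Arranged so that each adjacent pair is a third by letter name: G-flat – B-flat – D-flat – F – A-flat.
The bottom of that stack, G-flat, is the root (this is G-flat major ninth).

G-flat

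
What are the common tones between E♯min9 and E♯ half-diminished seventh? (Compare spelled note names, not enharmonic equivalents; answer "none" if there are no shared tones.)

E♯min9: E# G# B# D# F##
E♯ half-diminished seventh: E# G# B D#
Common to both → E#, G#, D#.

E# – G# – D#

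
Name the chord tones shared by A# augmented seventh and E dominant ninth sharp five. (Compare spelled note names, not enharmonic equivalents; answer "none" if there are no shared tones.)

G-sharp

A# augmented seventh: A-sharp C-double-sharp E-double-sharp G-sharp
E dominant ninth sharp five: E G-sharp B-sharp D F-sharp
Common to both → G-sharp.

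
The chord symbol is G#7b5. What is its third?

B#

G#7b5 is built on G#; its 3rd is a major 3rd above the root.
A third above G uses the letter B, and the major 3rd above G# is B#.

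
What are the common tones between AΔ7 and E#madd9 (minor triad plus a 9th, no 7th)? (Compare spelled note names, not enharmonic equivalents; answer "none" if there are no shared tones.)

AΔ7 = A, C#, E, G#.
E#madd9 = E#, G#, B#, F##.
Shared: G#.

G#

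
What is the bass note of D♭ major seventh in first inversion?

F

D♭ major seventh in root position is D-flat–F–A-flat–C.
First inversion places the third in the bass, which is F.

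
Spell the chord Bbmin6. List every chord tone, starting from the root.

Bbmin6 is a minor sixth built on Bb.
Bb — root
Db — minor 3rd
F — perfect 5th
G — major 6th

Bb  Db  F  G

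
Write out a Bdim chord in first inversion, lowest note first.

In root position, Bdim is B–D–F.
First inversion puts the third (D) in the bass.

D F B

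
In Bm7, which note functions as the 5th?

Bm7 is built on B; its 5th is a perfect 5th above the root.
A fifth above B uses the letter F, and the perfect 5th above B is F#.

F#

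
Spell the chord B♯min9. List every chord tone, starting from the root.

Root B#, quality minor ninth:
- root: B#
- minor 3rd: D#
- perfect 5th: F##
- minor 7th: A#
- major 9th: C##

B#  D#  F##  A#  C##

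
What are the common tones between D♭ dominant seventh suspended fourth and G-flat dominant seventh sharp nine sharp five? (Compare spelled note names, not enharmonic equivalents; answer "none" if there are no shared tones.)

Gb

D♭ dominant seventh suspended fourth: Db Gb Ab Cb
G-flat dominant seventh sharp nine sharp five: Gb Bb D Fb A
Common to both → Gb.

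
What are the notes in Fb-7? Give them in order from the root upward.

Fb  Abb  Cb  Ebb

Fb-7 is a minor seventh built on Fb.
Fb — root
Abb — minor 3rd
Cb — perfect 5th
Ebb — minor 7th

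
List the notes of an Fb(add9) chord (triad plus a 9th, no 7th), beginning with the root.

Fb, Ab, Cb, Gb

Fb(add9) is an added-ninth built on Fb.
Root: Fb
Major 3rd (3rd): Ab
Perfect 5th (5th): Cb
Major 9th (9th): Gb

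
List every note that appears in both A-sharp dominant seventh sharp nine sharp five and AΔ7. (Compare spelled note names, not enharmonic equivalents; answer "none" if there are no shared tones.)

A-sharp dominant seventh sharp nine sharp five = A#, C##, E##, G#, B##.
AΔ7 = A, C#, E, G#.
Shared: G#.

G#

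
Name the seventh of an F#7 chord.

Root of F#7 = F#. The 7th is a minor 7th: F# up a minor 7th → E.

E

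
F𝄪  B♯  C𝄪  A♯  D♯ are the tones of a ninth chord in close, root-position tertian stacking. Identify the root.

B♯

Stacking in thirds gives B♯ – D♯ – F𝄪 – A♯ – C𝄪, so B♯ is the root — B♯ minor ninth.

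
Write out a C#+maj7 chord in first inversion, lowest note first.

E# G## B# C#

In root position, C#+maj7 is C#–E#–G##–B#.
First inversion puts the third (E#) in the bass.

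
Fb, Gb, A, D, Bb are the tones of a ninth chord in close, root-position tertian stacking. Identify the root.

Arranged so that each adjacent pair is a third by letter name: Gb – Bb – D – Fb – A.
The bottom of that stack, Gb, is the root (this is Gb dominant seventh sharp nine sharp five).

Gb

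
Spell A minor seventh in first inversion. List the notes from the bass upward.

In root position, A minor seventh is A–C–E–G.
First inversion puts the third (C) in the bass.

C, E, G, A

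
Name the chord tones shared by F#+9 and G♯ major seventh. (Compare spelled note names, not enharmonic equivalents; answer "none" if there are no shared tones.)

G#

F#+9: F# A# C## E G#
G♯ major seventh: G# B# D# F##
Common to both → G#.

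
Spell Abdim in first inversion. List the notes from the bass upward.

Cb Ebb Ab

In root position, Abdim is Ab–Cb–Ebb.
First inversion puts the third (Cb) in the bass.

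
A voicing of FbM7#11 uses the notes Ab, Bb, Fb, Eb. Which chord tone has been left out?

Cb

The full FbM7#11 chord is Fb, Ab, Cb, Eb, Bb.
Comparing with the voicing, the perfect 5th (5th) — Cb — is absent.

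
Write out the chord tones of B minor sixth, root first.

B minor sixth: minor sixth on B.
Root: B
Minor 3rd (3rd): D
Perfect 5th (5th): F♯
Major 6th (6th): G♯

B, D, F♯, G♯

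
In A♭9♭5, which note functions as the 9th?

A♭9♭5 is built on Ab; its 9th is a major 9th above the root.
A second above A uses the letter B, and the major 9th above Ab is Bb.

Bb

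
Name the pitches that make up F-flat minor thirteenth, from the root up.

F-flat  A-double-flat  C-flat  E-double-flat  G-flat  B-double-flat  D-flat

Root F-flat, quality minor thirteenth:
F-flat — root
A-double-flat — minor 3rd
C-flat — perfect 5th
E-double-flat — minor 7th
G-flat — major 9th
B-double-flat — perfect 11th
D-flat — major 13th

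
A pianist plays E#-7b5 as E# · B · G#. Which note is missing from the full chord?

E#-7b5 = E#, G#, B, D#. The voicing lacks the 7th (minor 7th), D#.

D#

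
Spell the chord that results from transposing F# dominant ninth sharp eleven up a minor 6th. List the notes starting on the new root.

D, F-sharp, A, C, E, G-sharp

Transposed root: F-sharp → D (minor 6th up). So we spell D dominant ninth sharp eleven:
D — root
F-sharp — major 3rd
A — perfect 5th
C — minor 7th
E — major 9th
G-sharp — augmented 11th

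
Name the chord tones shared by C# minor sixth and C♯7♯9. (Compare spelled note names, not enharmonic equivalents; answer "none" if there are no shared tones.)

C# minor sixth: C# E G# A#
C♯7♯9: C# E# G# B D##
Common to both → C#, G#.

C# – G#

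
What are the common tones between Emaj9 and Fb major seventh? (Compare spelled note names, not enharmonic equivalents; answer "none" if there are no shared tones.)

Emaj9 = E, G#, B, D#, F#.
Fb major seventh = Fb, Ab, Cb, Eb.
Shared: none.

none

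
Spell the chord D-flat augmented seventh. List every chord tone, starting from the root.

D-flat, F, A, C-flat

D-flat augmented seventh is an augmented seventh built on D-flat.
Root: D-flat
Major 3rd (3rd): F
Augmented 5th (5th): A
Minor 7th (7th): C-flat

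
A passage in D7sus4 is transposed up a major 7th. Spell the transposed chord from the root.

A major 7th up from D is C#, so the new chord is C# dominant seventh suspended fourth.
Root: C#
Perfect 4th (4th): F#
Perfect 5th (5th): G#
Minor 7th (7th): B

C#, F#, G#, B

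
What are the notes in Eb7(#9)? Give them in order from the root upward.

Eb, G, Bb, Db, F#

Root Eb, quality dominant seventh sharp nine:
Root: Eb
Major 3rd (3rd): G
Perfect 5th (5th): Bb
Minor 7th (7th): Db
Augmented 9th (9th): F#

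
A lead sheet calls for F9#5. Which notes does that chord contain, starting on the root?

F9#5: dominant ninth sharp five on F.
F — root
A — major 3rd
C# — augmented 5th
Eb — minor 7th
G — major 9th

F – A – C# – Eb – G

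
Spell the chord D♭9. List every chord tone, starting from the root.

D♭9 is a dominant ninth built on D♭.
- root: D♭
- major 3rd: F
- perfect 5th: A♭
- minor 7th: C♭
- major 9th: E♭

D♭ F A♭ C♭ E♭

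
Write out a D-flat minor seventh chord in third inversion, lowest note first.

D-flat minor seventh = Db–Fb–Ab–Cb; third inversion → seventh (Cb) lowest.

Cb Db Fb Ab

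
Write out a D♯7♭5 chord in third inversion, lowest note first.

C#  D#  F##  A

D♯7♭5 = D#–F##–A–C#; third inversion → seventh (C#) lowest.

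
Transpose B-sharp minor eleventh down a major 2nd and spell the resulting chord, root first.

B-sharp down a major 2nd → A-sharp. New chord: A-sharp minor eleventh.
Root: A-sharp
Minor 3rd (3rd): C-sharp
Perfect 5th (5th): E-sharp
Minor 7th (7th): G-sharp
Major 9th (9th): B-sharp
Perfect 11th (11th): D-sharp

A-sharp C-sharp E-sharp G-sharp B-sharp D-sharp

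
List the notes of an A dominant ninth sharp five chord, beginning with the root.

A, C-sharp, E-sharp, G, B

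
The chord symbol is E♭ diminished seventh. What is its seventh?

Dbb

Root of E♭ diminished seventh = Eb. The 7th is a diminished 7th: Eb up a diminished 7th → Dbb.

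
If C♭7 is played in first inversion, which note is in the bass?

C♭7 = Cb–Eb–Gb–Bbb. First inversion → third in the bass = Eb.

Eb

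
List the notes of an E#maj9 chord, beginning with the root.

E# – G## – B# – D## – F##

E#maj9: major ninth on E#.
- root: E#
- major 3rd: G##
- perfect 5th: B#
- major 7th: D##
- major 9th: F##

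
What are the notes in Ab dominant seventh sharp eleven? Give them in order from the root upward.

Root A-flat, quality dominant seventh sharp eleven:
root → A-flat
3rd (major 3rd) → C
5th (perfect 5th) → E-flat
7th (minor 7th) → G-flat
11th (augmented 11th) → D

A-flat C E-flat G-flat D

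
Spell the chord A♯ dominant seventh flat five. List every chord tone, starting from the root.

A-sharp, C-double-sharp, E, G-sharp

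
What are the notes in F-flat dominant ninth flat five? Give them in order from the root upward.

F-flat dominant ninth flat five is a dominant ninth flat five built on F-flat.
F-flat — root
A-flat — major 3rd
C-double-flat — diminished 5th
E-double-flat — minor 7th
G-flat — major 9th

F-flat – A-flat – C-double-flat – E-double-flat – G-flat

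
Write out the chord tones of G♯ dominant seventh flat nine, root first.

G♯ – B♯ – D♯ – F♯ – A

Root G♯, quality dominant seventh flat nine:
Root: G♯
Major 3rd (3rd): B♯
Perfect 5th (5th): D♯
Minor 7th (7th): F♯
Minor 9th (9th): A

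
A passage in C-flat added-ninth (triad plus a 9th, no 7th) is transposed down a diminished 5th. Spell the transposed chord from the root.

F  A  C  G

Transposed root: Cb → F (diminished 5th down). So we spell F added-ninth:
root → F
3rd (major 3rd) → A
5th (perfect 5th) → C
9th (major 9th) → G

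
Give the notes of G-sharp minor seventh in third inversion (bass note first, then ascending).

G-sharp minor seventh = G#–B–D#–F#; third inversion → seventh (F#) lowest.

F#, G#, B, D#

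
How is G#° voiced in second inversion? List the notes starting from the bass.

In root position, G#° is G#–B–D.
Second inversion puts the fifth (D) in the bass.

D  G#  B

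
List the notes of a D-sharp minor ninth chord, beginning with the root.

D-sharp – F-sharp – A-sharp – C-sharp – E-sharp

D-sharp minor ninth: minor ninth on D-sharp.
- root: D-sharp
- minor 3rd: F-sharp
- perfect 5th: A-sharp
- minor 7th: C-sharp
- major 9th: E-sharp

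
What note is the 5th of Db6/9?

Root of Db6/9 = Db. The 5th is a perfect 5th: Db up a perfect 5th → Ab.

Ab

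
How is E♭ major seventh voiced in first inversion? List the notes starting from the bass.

G, B-flat, D, E-flat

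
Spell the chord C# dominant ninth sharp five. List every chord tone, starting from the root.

C#, E#, G##, B, D#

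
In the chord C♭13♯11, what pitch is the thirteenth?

A♭

Root of C♭13♯11 = C♭. The 13th is a major 13th: C♭ up a major 13th → A♭.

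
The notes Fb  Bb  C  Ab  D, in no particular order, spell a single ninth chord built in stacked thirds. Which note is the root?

Bb

Stacking in thirds gives Bb – D – Fb – Ab – C, so Bb is the root — Bb dominant ninth flat five.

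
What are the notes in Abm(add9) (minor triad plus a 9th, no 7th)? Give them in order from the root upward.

Ab, Cb, Eb, Bb

Root Ab, quality minor added-ninth:
root → Ab
3rd (minor 3rd) → Cb
5th (perfect 5th) → Eb
9th (major 9th) → Bb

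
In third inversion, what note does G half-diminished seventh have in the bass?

G half-diminished seventh = G–Bb–Db–F. Third inversion → seventh in the bass = F.

F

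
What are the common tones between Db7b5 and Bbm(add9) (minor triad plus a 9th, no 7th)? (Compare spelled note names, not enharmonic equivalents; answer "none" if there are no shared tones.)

Db7b5: D♭ F A𝄫 C♭
Bbm(add9): B♭ D♭ F C
Common to both → D♭, F.

D♭, F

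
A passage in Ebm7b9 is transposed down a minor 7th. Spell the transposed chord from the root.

A minor 7th down from Eb is F, so the new chord is F minor seventh flat nine.
F — root
Ab — minor 3rd
C — perfect 5th
Eb — minor 7th
Gb — minor 9th

F – Ab – C – Eb – Gb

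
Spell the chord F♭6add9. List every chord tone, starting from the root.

Fb, Ab, Cb, Db, Gb

Root Fb, quality six-nine:
Fb — root
Ab — major 3rd
Cb — perfect 5th
Db — major 6th
Gb — major 9th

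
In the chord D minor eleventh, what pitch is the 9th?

D minor eleventh is built on D; its 9th is a major 9th above the root.
A second above D uses the letter E, and the major 9th above D is E.

E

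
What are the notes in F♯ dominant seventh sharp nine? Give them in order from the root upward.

F-sharp – A-sharp – C-sharp – E – G-double-sharp

F♯ dominant seventh sharp nine: dominant seventh sharp nine on F-sharp.
- root: F-sharp
- major 3rd: A-sharp
- perfect 5th: C-sharp
- minor 7th: E
- augmented 9th: G-double-sharp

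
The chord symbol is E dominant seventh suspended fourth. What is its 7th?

D

Root of E dominant seventh suspended fourth = E. The 7th is a minor 7th: E up a minor 7th → D.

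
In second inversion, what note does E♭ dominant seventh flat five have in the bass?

B-double-flat

E♭ dominant seventh flat five = E-flat–G–B-double-flat–D-flat. Second inversion → fifth in the bass = B-double-flat.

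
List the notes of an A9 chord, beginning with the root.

A  C♯  E  G  B

A9 is a dominant ninth built on A.
- root: A
- major 3rd: C♯
- perfect 5th: E
- minor 7th: G
- major 9th: B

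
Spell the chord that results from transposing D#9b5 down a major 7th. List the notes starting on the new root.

D# down a major 7th → E. New chord: E dominant ninth flat five.
E — root
G# — major 3rd
Bb — diminished 5th
D — minor 7th
F# — major 9th

E  G#  Bb  D  F#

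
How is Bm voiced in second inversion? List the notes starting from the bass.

In root position, Bm is B–D–F♯.
Second inversion puts the fifth (F♯) in the bass.

F♯, B, D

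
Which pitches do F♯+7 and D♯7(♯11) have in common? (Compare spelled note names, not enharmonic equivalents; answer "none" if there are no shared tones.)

F♯+7: F♯ A♯ C𝄪 E
D♯7(♯11): D♯ F𝄪 A♯ C♯ G𝄪
Common to both → A♯.

A♯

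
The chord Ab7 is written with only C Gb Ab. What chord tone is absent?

Eb

The full Ab7 chord is Ab, C, Eb, Gb.
Comparing with the voicing, the perfect 5th (5th) — Eb — is absent.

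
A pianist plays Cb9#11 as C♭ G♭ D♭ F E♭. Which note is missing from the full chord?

Cb9#11 = C♭, E♭, G♭, B𝄫, D♭, F. The voicing lacks the 7th (minor 7th), B𝄫.

B𝄫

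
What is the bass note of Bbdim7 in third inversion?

Bbdim7 = Bb–Db–Fb–Abb. Third inversion → seventh in the bass = Abb.

Abb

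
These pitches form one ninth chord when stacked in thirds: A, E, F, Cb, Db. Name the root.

Stacking in thirds gives Db – F – A – Cb – E, so Db is the root — Db dominant seventh sharp nine sharp five.

Db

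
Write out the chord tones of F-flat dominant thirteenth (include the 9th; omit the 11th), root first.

F-flat A-flat C-flat E-double-flat G-flat D-flat

Root F-flat, quality dominant thirteenth:
F-flat — root
A-flat — major 3rd
C-flat — perfect 5th
E-double-flat — minor 7th
G-flat — major 9th
D-flat — major 13th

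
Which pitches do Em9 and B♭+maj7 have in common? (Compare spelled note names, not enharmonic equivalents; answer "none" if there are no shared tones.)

Em9: E G B D F♯
B♭+maj7: B♭ D F♯ A
Common to both → D, F♯.

D F♯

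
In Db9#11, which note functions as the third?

Db9#11 is built on Db; its 3rd is a major 3rd above the root.
A third above D uses the letter F, and the major 3rd above Db is F.

F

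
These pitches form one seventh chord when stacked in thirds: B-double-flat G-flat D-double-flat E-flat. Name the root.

E-flat

Arranged so that each adjacent pair is a third by letter name: E-flat – G-flat – B-double-flat – D-double-flat.
The bottom of that stack, E-flat, is the root (this is E-flat diminished seventh).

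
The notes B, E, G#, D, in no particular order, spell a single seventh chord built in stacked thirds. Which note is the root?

E

Stacking in thirds gives E – G# – B – D, so E is the root — E dominant seventh.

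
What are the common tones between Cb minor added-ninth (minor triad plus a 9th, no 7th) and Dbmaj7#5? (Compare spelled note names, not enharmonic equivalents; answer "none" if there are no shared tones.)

Cb minor added-ninth = Cb, Ebb, Gb, Db.
Dbmaj7#5 = Db, F, A, C.
Shared: Db.

Db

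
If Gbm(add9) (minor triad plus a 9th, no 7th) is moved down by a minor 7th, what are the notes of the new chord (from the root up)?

A♭ – C♭ – E♭ – B♭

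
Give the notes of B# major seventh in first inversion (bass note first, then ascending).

B# major seventh = B♯–D𝄪–F𝄪–A𝄪; first inversion → third (D𝄪) lowest.

D𝄪 – F𝄪 – A𝄪 – B♯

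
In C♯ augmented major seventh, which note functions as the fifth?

C♯ augmented major seventh is built on C#; its 5th is an augmented 5th above the root.
A fifth above C uses the letter G, and the augmented 5th above C# is G##.

G##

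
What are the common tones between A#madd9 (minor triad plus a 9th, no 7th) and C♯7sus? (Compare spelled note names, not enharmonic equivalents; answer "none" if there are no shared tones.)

C#

A#madd9: A# C# E# B#
C♯7sus: C# F# G# B
Common to both → C#.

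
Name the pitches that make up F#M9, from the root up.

F♯  A♯  C♯  E♯  G♯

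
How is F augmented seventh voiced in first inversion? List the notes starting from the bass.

A  C♯  E♭  F

F augmented seventh = F–A–C♯–E♭; first inversion → third (A) lowest.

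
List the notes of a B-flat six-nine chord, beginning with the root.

Bb – D – F – G – C

Root Bb, quality six-nine:
root → Bb
3rd (major 3rd) → D
5th (perfect 5th) → F
6th (major 6th) → G
9th (major 9th) → C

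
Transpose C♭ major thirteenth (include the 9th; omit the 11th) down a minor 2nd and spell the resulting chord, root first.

Bb – D – F – A – C – G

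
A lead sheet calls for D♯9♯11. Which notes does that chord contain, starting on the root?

D♯ – F𝄪 – A♯ – C♯ – E♯ – G𝄪

D♯9♯11 is a dominant ninth sharp eleven built on D♯.
Root: D♯
Major 3rd (3rd): F𝄪
Perfect 5th (5th): A♯
Minor 7th (7th): C♯
Major 9th (9th): E♯
Augmented 11th (11th): G𝄪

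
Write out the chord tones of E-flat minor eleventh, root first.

Eb – Gb – Bb – Db – F – Ab

Root Eb, quality minor eleventh:
root → Eb
3rd (minor 3rd) → Gb
5th (perfect 5th) → Bb
7th (minor 7th) → Db
9th (major 9th) → F
11th (perfect 11th) → Ab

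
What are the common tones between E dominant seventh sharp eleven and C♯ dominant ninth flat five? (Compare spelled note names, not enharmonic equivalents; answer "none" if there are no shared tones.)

E dominant seventh sharp eleven = E, G-sharp, B, D, A-sharp.
C♯ dominant ninth flat five = C-sharp, E-sharp, G, B, D-sharp.
Shared: B.

B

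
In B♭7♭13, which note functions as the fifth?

F

Root of B♭7♭13 = Bb. The 5th is a perfect 5th: Bb up a perfect 5th → F.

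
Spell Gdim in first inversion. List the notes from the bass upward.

Bb  Db  G

In root position, Gdim is G–Bb–Db.
First inversion puts the third (Bb) in the bass.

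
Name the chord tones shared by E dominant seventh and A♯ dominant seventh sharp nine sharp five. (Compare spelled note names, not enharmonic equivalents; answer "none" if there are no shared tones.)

G#

E dominant seventh: E G# B D
A♯ dominant seventh sharp nine sharp five: A# C## E## G# B##
Common to both → G#.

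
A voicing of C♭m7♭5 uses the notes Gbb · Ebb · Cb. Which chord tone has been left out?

Bbb

The full C♭m7♭5 chord is Cb, Ebb, Gbb, Bbb.
Comparing with the voicing, the minor 7th (7th) — Bbb — is absent.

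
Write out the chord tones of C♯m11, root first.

C♯m11: minor eleventh on C#.
Root: C#
Minor 3rd (3rd): E
Perfect 5th (5th): G#
Minor 7th (7th): B
Major 9th (9th): D#
Perfect 11th (11th): F#

C#  E  G#  B  D#  F#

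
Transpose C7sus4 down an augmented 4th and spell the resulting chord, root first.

Gb  Cb  Db  Fb

Transposed root: C → Gb (augmented 4th down). So we spell Gb dominant seventh suspended fourth:
root → Gb
4th (perfect 4th) → Cb
5th (perfect 5th) → Db
7th (minor 7th) → Fb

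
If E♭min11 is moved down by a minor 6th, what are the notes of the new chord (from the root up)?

A minor 6th down from Eb is G, so the new chord is G minor eleventh.
- root: G
- minor 3rd: Bb
- perfect 5th: D
- minor 7th: F
- major 9th: A
- perfect 11th: C

G  Bb  D  F  A  C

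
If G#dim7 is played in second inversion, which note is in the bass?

D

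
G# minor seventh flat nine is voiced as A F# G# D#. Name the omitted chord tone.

G# minor seventh flat nine = G#, B, D#, F#, A. The voicing lacks the 3rd (minor 3rd), B.

B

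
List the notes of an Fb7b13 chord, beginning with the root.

Root F♭, quality dominant seventh flat thirteen:
root → F♭
3rd (major 3rd) → A♭
5th (perfect 5th) → C♭
7th (minor 7th) → E𝄫
13th (minor 13th) → D𝄫

F♭, A♭, C♭, E𝄫, D𝄫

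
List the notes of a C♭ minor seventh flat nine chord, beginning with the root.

Root C-flat, quality minor seventh flat nine:
- root: C-flat
- minor 3rd: E-double-flat
- perfect 5th: G-flat
- minor 7th: B-double-flat
- minor 9th: D-double-flat

C-flat E-double-flat G-flat B-double-flat D-double-flat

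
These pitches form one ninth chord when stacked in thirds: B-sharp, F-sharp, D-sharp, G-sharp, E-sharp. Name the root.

Stacking in thirds gives E-sharp – G-sharp – B-sharp – D-sharp – F-sharp, so E-sharp is the root — E-sharp minor seventh flat nine.

E-sharp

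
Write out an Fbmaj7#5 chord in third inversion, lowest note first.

In root position, Fbmaj7#5 is Fb–Ab–C–Eb.
Third inversion puts the seventh (Eb) in the bass.

Eb – Fb – Ab – C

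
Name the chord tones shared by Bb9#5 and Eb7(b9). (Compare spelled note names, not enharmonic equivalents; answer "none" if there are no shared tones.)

Bb9#5: Bb D F# Ab C
Eb7(b9): Eb G Bb Db Fb
Common to both → Bb.

Bb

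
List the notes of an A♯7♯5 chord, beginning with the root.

A#  C##  E##  G#

A♯7♯5: augmented seventh on A#.
Root: A#
Major 3rd (3rd): C##
Augmented 5th (5th): E##
Minor 7th (7th): G#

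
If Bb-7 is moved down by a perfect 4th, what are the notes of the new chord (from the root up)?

F Ab C Eb

Transposed root: Bb → F (perfect 4th down). So we spell F minor seventh:
- root: F
- minor 3rd: Ab
- perfect 5th: C
- minor 7th: Eb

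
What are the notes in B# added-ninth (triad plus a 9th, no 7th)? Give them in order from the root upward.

B# added-ninth: added-ninth on B-sharp.
B-sharp — root
D-double-sharp — major 3rd
F-double-sharp — perfect 5th
C-double-sharp — major 9th

B-sharp, D-double-sharp, F-double-sharp, C-double-sharp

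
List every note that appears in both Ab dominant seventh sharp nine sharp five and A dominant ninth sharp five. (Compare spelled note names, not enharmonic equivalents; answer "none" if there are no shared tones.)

B

Ab dominant seventh sharp nine sharp five = A-flat, C, E, G-flat, B.
A dominant ninth sharp five = A, C-sharp, E-sharp, G, B.
Shared: B.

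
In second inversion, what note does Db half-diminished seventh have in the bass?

A-double-flat

Db half-diminished seventh in root position is D-flat–F-flat–A-double-flat–C-flat.
Second inversion places the fifth in the bass, which is A-double-flat.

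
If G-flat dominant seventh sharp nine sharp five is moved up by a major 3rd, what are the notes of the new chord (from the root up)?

Bb, D, F#, Ab, C#

Transposed root: Gb → Bb (major 3rd up). So we spell Bb dominant seventh sharp nine sharp five:
Bb — root
D — major 3rd
F# — augmented 5th
Ab — minor 7th
C# — augmented 9th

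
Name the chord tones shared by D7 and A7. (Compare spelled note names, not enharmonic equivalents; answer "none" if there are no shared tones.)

A

D7 = D, F#, A, C.
A7 = A, C#, E, G.
Shared: A.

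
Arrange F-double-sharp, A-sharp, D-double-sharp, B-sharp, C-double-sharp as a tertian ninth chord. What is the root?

B-sharp

Stacking in thirds gives B-sharp – D-double-sharp – F-double-sharp – A-sharp – C-double-sharp, so B-sharp is the root — B-sharp dominant ninth.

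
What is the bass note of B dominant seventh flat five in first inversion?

B dominant seventh flat five = B–D#–F–A. First inversion → third in the bass = D#.

D#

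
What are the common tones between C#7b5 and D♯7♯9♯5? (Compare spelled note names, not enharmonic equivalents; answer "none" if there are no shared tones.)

C#7b5 = C#, E#, G, B.
D♯7♯9♯5 = D#, F##, A##, C#, E##.
Shared: C#.

C#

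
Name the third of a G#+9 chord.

B#

G#+9 is built on G#; its 3rd is a major 3rd above the root.
A third above G uses the letter B, and the major 3rd above G# is B#.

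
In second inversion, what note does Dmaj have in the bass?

Dmaj = D–F#–A. Second inversion → fifth in the bass = A.

A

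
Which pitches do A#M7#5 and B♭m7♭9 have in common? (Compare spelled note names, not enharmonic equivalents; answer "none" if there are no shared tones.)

none

A#M7#5: A# C## E## G##
B♭m7♭9: Bb Db F Ab Cb
Common to both → none.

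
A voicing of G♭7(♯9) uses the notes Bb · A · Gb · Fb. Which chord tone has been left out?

Db

The full G♭7(♯9) chord is Gb, Bb, Db, Fb, A.
Comparing with the voicing, the perfect 5th (5th) — Db — is absent.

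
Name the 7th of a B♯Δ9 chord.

A##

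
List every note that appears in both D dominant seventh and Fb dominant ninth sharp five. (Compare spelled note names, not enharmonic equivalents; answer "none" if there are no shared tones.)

C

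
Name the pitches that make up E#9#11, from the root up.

E#9#11 is a dominant ninth sharp eleven built on E#.
root → E#
3rd (major 3rd) → G##
5th (perfect 5th) → B#
7th (minor 7th) → D#
9th (major 9th) → F##
11th (augmented 11th) → A##

E# G## B# D# F## A##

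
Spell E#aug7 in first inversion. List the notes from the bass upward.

G##, B##, D#, E#

E#aug7 = E#–G##–B##–D#; first inversion → third (G##) lowest.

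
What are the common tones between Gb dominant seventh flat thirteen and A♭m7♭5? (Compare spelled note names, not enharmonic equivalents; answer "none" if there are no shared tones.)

Gb, Ebb

Gb dominant seventh flat thirteen = Gb, Bb, Db, Fb, Ebb.
A♭m7♭5 = Ab, Cb, Ebb, Gb.
Shared: Gb, Ebb.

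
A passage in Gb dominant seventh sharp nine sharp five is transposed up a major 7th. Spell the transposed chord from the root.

F  A  C#  Eb  G#

Transposed root: Gb → F (major 7th up). So we spell F dominant seventh sharp nine sharp five:
F — root
A — major 3rd
C# — augmented 5th
Eb — minor 7th
G# — augmented 9th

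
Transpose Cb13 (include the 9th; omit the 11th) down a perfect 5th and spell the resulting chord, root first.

Fb Ab Cb Ebb Gb Db

Transposed root: Cb → Fb (perfect 5th down). So we spell Fb dominant thirteenth:
- root: Fb
- major 3rd: Ab
- perfect 5th: Cb
- minor 7th: Ebb
- major 9th: Gb
- major 13th: Db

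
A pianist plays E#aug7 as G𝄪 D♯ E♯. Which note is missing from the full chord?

B𝄪

The full E#aug7 chord is E♯, G𝄪, B𝄪, D♯.
Comparing with the voicing, the augmented 5th (5th) — B𝄪 — is absent.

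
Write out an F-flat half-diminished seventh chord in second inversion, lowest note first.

F-flat half-diminished seventh = Fb–Abb–Cbb–Ebb; second inversion → fifth (Cbb) lowest.

Cbb, Ebb, Fb, Abb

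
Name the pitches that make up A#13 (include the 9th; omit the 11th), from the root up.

A♯ C𝄪 E♯ G♯ B♯ F𝄪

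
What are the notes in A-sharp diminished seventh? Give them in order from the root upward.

A-sharp diminished seventh is a diminished seventh built on A#.
A# — root
C# — minor 3rd
E — diminished 5th
G — diminished 7th

A#, C#, E, G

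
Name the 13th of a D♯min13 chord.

B#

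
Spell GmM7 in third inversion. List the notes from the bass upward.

GmM7 = G–B♭–D–F♯; third inversion → seventh (F♯) lowest.

F♯, G, B♭, D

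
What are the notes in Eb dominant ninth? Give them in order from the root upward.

Eb dominant ninth is a dominant ninth built on Eb.
Eb — root
G — major 3rd
Bb — perfect 5th
Db — minor 7th
F — major 9th

Eb G Bb Db F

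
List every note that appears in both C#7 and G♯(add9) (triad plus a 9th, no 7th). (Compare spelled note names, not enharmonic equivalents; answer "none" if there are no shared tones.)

C#7 = C#, E#, G#, B.
G♯(add9) = G#, B#, D#, A#.
Shared: G#.

G#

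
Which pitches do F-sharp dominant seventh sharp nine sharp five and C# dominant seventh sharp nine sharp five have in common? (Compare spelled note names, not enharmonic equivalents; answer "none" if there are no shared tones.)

G-double-sharp

F-sharp dominant seventh sharp nine sharp five = F-sharp, A-sharp, C-double-sharp, E, G-double-sharp.
C# dominant seventh sharp nine sharp five = C-sharp, E-sharp, G-double-sharp, B, D-double-sharp.
Shared: G-double-sharp.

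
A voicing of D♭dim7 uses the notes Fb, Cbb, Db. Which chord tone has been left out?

D♭dim7 = Db, Fb, Abb, Cbb. The voicing lacks the 5th (diminished 5th), Abb.

Abb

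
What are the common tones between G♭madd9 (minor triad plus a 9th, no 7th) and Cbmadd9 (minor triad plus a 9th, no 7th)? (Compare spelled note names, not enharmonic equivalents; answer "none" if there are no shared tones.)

G♭, D♭

G♭madd9: G♭ B𝄫 D♭ A♭
Cbmadd9: C♭ E𝄫 G♭ D♭
Common to both → G♭, D♭.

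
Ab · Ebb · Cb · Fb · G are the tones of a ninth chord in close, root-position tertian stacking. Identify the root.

Fb

Arranged so that each adjacent pair is a third by letter name: Fb – Ab – Cb – Ebb – G.
The bottom of that stack, Fb, is the root (this is Fb dominant seventh sharp nine).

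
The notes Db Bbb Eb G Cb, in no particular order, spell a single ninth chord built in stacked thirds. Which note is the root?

Cb

Arranged so that each adjacent pair is a third by letter name: Cb – Eb – G – Bbb – Db.
The bottom of that stack, Cb, is the root (this is Cb dominant ninth sharp five).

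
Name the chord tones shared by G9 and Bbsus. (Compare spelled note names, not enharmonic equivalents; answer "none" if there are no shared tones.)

F

G9: G B D F A
Bbsus: B♭ E♭ F
Common to both → F.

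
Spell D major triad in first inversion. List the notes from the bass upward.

F-sharp  A  D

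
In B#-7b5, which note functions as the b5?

F#

Root of B#-7b5 = B#. The 5th is a diminished 5th: B# up a diminished 5th → F#.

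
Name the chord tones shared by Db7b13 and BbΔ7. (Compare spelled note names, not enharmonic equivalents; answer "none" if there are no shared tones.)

Db7b13 = D♭, F, A♭, C♭, B𝄫.
BbΔ7 = B♭, D, F, A.
Shared: F.

F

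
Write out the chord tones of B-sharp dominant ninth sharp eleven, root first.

B-sharp dominant ninth sharp eleven is a dominant ninth sharp eleven built on B♯.
B♯ — root
D𝄪 — major 3rd
F𝄪 — perfect 5th
A♯ — minor 7th
C𝄪 — major 9th
E𝄪 — augmented 11th

B♯ – D𝄪 – F𝄪 – A♯ – C𝄪 – E𝄪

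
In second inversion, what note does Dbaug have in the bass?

Dbaug = D♭–F–A. Second inversion → fifth in the bass = A.

A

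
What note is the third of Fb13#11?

A♭

Fb13#11 is built on F♭; its 3rd is a major 3rd above the root.
A third above F uses the letter A, and the major 3rd above F♭ is A♭.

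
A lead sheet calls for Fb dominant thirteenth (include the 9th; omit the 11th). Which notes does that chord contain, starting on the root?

Fb dominant thirteenth: dominant thirteenth on Fb.
- root: Fb
- major 3rd: Ab
- perfect 5th: Cb
- minor 7th: Ebb
- major 9th: Gb
- major 13th: Db

Fb, Ab, Cb, Ebb, Gb, Db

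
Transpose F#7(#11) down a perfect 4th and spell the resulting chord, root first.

Transposed root: F# → C# (perfect 4th down). So we spell C# dominant seventh sharp eleven:
Root: C#
Major 3rd (3rd): E#
Perfect 5th (5th): G#
Minor 7th (7th): B
Augmented 11th (11th): F##

C# – E# – G# – B – F##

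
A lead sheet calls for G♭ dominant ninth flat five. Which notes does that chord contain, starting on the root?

Gb Bb Dbb Fb Ab

Root Gb, quality dominant ninth flat five:
root → Gb
3rd (major 3rd) → Bb
5th (diminished 5th) → Dbb
7th (minor 7th) → Fb
9th (major 9th) → Ab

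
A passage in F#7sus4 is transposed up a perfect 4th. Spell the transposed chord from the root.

A perfect 4th up from F♯ is B, so the new chord is B dominant seventh suspended fourth.
Root: B
Perfect 4th (4th): E
Perfect 5th (5th): F♯
Minor 7th (7th): A

B  E  F♯  A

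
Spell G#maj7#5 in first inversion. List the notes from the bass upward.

In root position, G#maj7#5 is G#–B#–D##–F##.
First inversion puts the third (B#) in the bass.

B#, D##, F##, G#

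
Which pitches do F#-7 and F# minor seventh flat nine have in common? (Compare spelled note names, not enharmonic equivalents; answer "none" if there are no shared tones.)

F# A C# E

F#-7: F# A C# E
F# minor seventh flat nine: F# A C# E G
Common to both → F#, A, C#, E.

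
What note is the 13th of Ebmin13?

C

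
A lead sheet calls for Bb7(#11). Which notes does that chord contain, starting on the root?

Root Bb, quality dominant seventh sharp eleven:
- root: Bb
- major 3rd: D
- perfect 5th: F
- minor 7th: Ab
- augmented 11th: E

Bb, D, F, Ab, E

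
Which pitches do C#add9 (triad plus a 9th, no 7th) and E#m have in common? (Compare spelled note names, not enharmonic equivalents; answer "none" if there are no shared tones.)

E#, G#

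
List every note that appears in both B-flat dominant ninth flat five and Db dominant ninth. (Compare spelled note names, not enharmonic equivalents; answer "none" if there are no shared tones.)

Ab

B-flat dominant ninth flat five: Bb D Fb Ab C
Db dominant ninth: Db F Ab Cb Eb
Common to both → Ab.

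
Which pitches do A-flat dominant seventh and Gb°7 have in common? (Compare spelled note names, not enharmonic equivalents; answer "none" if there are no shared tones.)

A-flat dominant seventh = Ab, C, Eb, Gb.
Gb°7 = Gb, Bbb, Dbb, Fbb.
Shared: Gb.

Gb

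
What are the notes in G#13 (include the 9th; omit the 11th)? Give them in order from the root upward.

G#13 is a dominant thirteenth built on G♯.
Root: G♯
Major 3rd (3rd): B♯
Perfect 5th (5th): D♯
Minor 7th (7th): F♯
Major 9th (9th): A♯
Major 13th (13th): E♯

G♯  B♯  D♯  F♯  A♯  E♯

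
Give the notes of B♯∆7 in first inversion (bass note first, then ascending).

B♯∆7 = B#–D##–F##–A##; first inversion → third (D##) lowest.

D##, F##, A##, B#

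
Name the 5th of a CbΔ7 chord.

Gb

CbΔ7 is built on Cb; its 5th is a perfect 5th above the root.
A fifth above C uses the letter G, and the perfect 5th above Cb is Gb.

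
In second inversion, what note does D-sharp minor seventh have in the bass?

D-sharp minor seventh = D-sharp–F-sharp–A-sharp–C-sharp. Second inversion → fifth in the bass = A-sharp.

A-sharp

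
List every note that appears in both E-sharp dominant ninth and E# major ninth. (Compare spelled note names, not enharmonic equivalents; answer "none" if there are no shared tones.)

E-sharp G-double-sharp B-sharp F-double-sharp

E-sharp dominant ninth: E-sharp G-double-sharp B-sharp D-sharp F-double-sharp
E# major ninth: E-sharp G-double-sharp B-sharp D-double-sharp F-double-sharp
Common to both → E-sharp, G-double-sharp, B-sharp, F-double-sharp.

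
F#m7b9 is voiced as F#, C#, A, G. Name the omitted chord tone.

E

The full F#m7b9 chord is F#, A, C#, E, G.
Comparing with the voicing, the minor 7th (7th) — E — is absent.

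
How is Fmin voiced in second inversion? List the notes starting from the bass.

C, F, Ab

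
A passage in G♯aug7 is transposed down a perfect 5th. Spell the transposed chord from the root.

G♯ down a perfect 5th → C♯. New chord: C♯ augmented seventh.
root → C♯
3rd (major 3rd) → E♯
5th (augmented 5th) → G𝄪
7th (minor 7th) → B

C♯ E♯ G𝄪 B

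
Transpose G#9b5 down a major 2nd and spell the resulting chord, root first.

F# – A# – C – E – G#

A major 2nd down from G# is F#, so the new chord is F# dominant ninth flat five.
- root: F#
- major 3rd: A#
- diminished 5th: C
- minor 7th: E
- major 9th: G#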